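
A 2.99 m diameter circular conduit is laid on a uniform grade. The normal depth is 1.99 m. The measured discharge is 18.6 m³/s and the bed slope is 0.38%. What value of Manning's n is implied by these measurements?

For a circular section of diameter D = 2.99 m at depth y = 1.99 m, the central angle is θ = 2 arccos(1 − 2y/D) = 3.817 rad. Then A = (D²/8)(θ − sin θ) = 4.963 m² and P = Dθ/2 = 5.706 m.
Hydraulic radius R = A/P = 4.963/5.706 = 0.8699 m.
Rearranging Manning's equation: n = (1/Q) A R^(2/3) S^(1/2) = (1/18.6) × 4.963 × 0.8699^(2/3) × √0.0038 = 0.015.

n = 0.015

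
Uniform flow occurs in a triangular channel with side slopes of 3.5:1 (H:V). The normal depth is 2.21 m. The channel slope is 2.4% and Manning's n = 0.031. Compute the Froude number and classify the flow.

supercritical

For a triangular section with side slope z = 3.5: A = zy² = 3.5×2.21² = 17.09 m²; P = 2y√(1+z²) = 2×2.21×3.64 = 16.09 m.
Hydraulic radius R = A/P = 17.09/16.09 = 1.062 m.
V = (1/n) R^(2/3) √S = (1/0.031) × 1.062^(2/3) × √0.024 = 5.203 m/s. Hydraulic depth D_h = A/T = 17.09/15.47 = 1.105 m.
Froude number Fr = V/√(g·D_h) = 5.203/√(9.81×1.105) = 1.58, which is greater than 1, so the flow is supercritical.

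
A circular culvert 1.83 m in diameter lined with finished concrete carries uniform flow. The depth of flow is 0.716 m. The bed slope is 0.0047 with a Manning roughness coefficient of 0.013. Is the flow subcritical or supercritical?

For a circular section of diameter D = 1.83 m at depth y = 0.716 m, the central angle is θ = 2 arccos(1 − 2y/D) = 2.703 rad. Then A = (D²/8)(θ − sin θ) = 0.9538 m² and P = Dθ/2 = 2.473 m.
Hydraulic radius R = A/P = 0.9538/2.473 = 0.3856 m.
V = (1/n) R^(2/3) √S = (1/0.013) × 0.3856^(2/3) × √0.0047 = 2.794 m/s. Hydraulic depth D_h = A/T = 0.9538/1.786 = 0.534 m.
Froude number Fr = V/√(g·D_h) = 2.794/√(9.81×0.534) = 1.22, which is greater than 1, so the flow is supercritical.

supercritical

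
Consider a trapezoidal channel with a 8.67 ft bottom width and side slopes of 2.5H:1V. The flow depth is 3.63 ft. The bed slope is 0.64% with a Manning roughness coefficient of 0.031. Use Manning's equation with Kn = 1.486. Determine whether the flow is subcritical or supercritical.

With bottom width b = 8.67 ft and side slope z = 2.5: A = (b + zy)y = (8.67 + 2.5×3.63)×3.63 = 64.41 ft²; P = b + 2y√(1+z²) = 8.67 + 2×3.63×2.693 = 28.22 ft.
Hydraulic radius R = A/P = 64.41/28.22 = 2.283 ft.
V = (1.486/n) R^(2/3) √S = (1.486/0.031) × 2.283^(2/3) × √0.0064 = 6.648 ft/s. Hydraulic depth D_h = A/T = 64.41/26.82 = 2.402 ft.
Froude number Fr = V/√(g·D_h) = 6.648/√(32.2×2.402) = 0.756, which is less than 1, so the flow is subcritical.

subcritical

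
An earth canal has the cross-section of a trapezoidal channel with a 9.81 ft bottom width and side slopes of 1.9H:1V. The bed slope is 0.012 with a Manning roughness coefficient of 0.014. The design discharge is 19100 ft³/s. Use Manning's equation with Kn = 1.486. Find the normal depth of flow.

y_n = 13.1 ft

Manning's equation rearranged: A R^(2/3) = nQ / (1.486·√S) = 0.014 × 19100 / (1.486 × √0.012) = 1643.
At y = 14.6 ft: A R^(2/3) = 2112 — high.
At y = 13.1 ft: A R^(2/3) = 1644 — close enough.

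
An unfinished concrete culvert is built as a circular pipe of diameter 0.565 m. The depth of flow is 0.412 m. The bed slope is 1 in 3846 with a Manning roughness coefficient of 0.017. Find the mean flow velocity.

V = 0.29 m/s

For a circular section of diameter D = 0.565 m at depth y = 0.412 m, the central angle is θ = 2 arccos(1 − 2y/D) = 4.094 rad. Then A = (D²/8)(θ − sin θ) = 0.1959 m² and P = Dθ/2 = 1.157 m.
Hydraulic radius R = A/P = 0.1959/1.157 = 0.1694 m.
From Manning's equation, V = (1/n) R^(2/3) S^(1/2) = (1/0.017) × 0.1694^(2/3) × 0.00026^(1/2) = 0.29 m/s.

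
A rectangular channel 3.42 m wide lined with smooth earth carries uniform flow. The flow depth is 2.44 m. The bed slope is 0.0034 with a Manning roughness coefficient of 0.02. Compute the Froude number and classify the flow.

subcritical

Flow area A = b·y = 3.42 × 2.44 = 8.345 m². Wetted perimeter P = b + 2y = 3.42 + 2×2.44 = 8.3 m.
Hydraulic radius R = A/P = 8.345/8.3 = 1.005 m.
V = (1/n) R^(2/3) √S = (1/0.02) × 1.005^(2/3) × √0.0034 = 2.926 m/s. Hydraulic depth D_h = A/T = 8.345/3.42 = 2.44 m.
Froude number Fr = V/√(g·D_h) = 2.926/√(9.81×2.44) = 0.598, which is less than 1, so the flow is subcritical.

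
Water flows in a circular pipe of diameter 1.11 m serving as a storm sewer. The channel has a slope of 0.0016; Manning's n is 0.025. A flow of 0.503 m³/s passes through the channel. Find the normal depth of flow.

y_n = 0.726 m

Manning's equation rearranged: A R^(2/3) = nQ / (1·√S) = 0.025 × 0.503 / (√0.0016) = 0.3144.
At y = 0.901 m: A R^(2/3) = 0.4081 — over.
At y = 0.653 m: A R^(2/3) = 0.2683 — short.
At y = 0.726 m: A R^(2/3) = 0.3142 — ≈ 0.3144.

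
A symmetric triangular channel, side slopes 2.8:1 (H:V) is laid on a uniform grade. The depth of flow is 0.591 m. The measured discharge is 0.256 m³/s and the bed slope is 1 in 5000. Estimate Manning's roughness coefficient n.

For a triangular section with side slope z = 2.8: A = zy² = 2.8×0.591² = 0.978 m²; P = 2y√(1+z²) = 2×0.591×2.973 = 3.514 m.
Hydraulic radius R = A/P = 0.978/3.514 = 0.2783 m.
Rearranging Manning's equation: n = (1/Q) A R^(2/3) S^(1/2) = (1/0.256) × 0.978 × 0.2783^(2/3) × √0.0002 = 0.023.

n = 0.023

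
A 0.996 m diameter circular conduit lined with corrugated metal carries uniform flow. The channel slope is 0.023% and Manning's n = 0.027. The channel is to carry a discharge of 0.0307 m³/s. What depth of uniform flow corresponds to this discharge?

y_n = 0.284 m

Manning's equation rearranged: A R^(2/3) = nQ / (1·√S) = 0.027 × 0.0307 / (√0.00023) = 0.05466.
At y = 0.222 m: A R^(2/3) = 0.0336 — low.
At y = 0.315 m: A R^(2/3) = 0.06686 — high.
At y = 0.284 m: A R^(2/3) = 0.05471 — ≈ 0.05466.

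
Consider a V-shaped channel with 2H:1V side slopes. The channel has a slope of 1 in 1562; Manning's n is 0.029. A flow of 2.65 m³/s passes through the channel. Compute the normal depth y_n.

y_n = 1.43 m

Manning's equation rearranged: A R^(2/3) = nQ / (1·√S) = 0.029 × 2.65 / (√0.0006402) = 3.037.
Trying y = 1.28 m: A R^(2/3) = 2.259 — too small.
Trying y = 1.69 m: A R^(2/3) = 4.74 — too large.
Trying y = 1.43 m: A R^(2/3) = 3.036 — ≈ 3.037.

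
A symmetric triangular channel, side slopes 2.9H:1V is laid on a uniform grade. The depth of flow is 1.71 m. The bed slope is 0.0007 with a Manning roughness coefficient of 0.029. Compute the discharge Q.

For a triangular section with side slope z = 2.9: A = zy² = 2.9×1.71² = 8.48 m²; P = 2y√(1+z²) = 2×1.71×3.068 = 10.49 m.
Hydraulic radius R = A/P = 8.48/10.49 = 0.8083 m.
Manning's equation: Q = (1/n) A R^(2/3) S^(1/2) = (1/0.029) × 8.48 × 0.8083^(2/3) × 0.0007^(1/2) = 6.71 m³/s.

Q = 6.71 m³/s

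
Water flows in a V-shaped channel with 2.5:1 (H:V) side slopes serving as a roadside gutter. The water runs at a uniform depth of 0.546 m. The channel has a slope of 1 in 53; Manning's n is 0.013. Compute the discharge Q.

Q = 3.15 m³/s

For a triangular section with side slope z = 2.5: A = zy² = 2.5×0.546² = 0.7453 m²; P = 2y√(1+z²) = 2×0.546×2.693 = 2.94 m.
Hydraulic radius R = A/P = 0.7453/2.94 = 0.2535 m.
Manning's equation: Q = (1/n) A R^(2/3) S^(1/2) = (1/0.013) × 0.7453 × 0.2535^(2/3) × 0.01887^(1/2) = 3.15 m³/s.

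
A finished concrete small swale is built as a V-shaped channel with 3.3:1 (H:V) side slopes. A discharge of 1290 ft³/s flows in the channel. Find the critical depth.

y_c = 6.24 ft

At critical depth, Q² T / (g A³) = 1, i.e. A³/T = Q²/g = 1290²/32.2 = 51680.
At y = 7.92 ft: A³/T = 169700 — high.
At y = 6.24 ft: A³/T = 51510 — ≈ 51680.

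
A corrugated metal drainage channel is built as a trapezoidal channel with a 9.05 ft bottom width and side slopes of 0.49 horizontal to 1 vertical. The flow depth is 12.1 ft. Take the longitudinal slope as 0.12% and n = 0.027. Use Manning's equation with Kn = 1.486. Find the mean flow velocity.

V = 5.6 ft/s

With bottom width b = 9.05 ft and side slope z = 0.49: A = (b + zy)y = (9.05 + 0.49×12.1)×12.1 = 181.2 ft²; P = b + 2y√(1+z²) = 9.05 + 2×12.1×1.114 = 36 ft.
Hydraulic radius R = A/P = 181.2/36 = 5.035 ft.
From Manning's equation, V = (1.486/n) R^(2/3) S^(1/2) = (1.486/0.027) × 5.035^(2/3) × 0.0012^(1/2) = 5.6 ft/s.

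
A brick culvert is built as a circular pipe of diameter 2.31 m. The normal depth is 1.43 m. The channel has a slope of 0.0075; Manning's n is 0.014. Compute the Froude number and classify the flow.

For a circular section of diameter D = 2.31 m at depth y = 1.43 m, the central angle is θ = 2 arccos(1 − 2y/D) = 3.622 rad. Then A = (D²/8)(θ − sin θ) = 2.725 m² and P = Dθ/2 = 4.184 m.
Hydraulic radius R = A/P = 2.725/4.184 = 0.6512 m.
V = (1/n) R^(2/3) √S = (1/0.014) × 0.6512^(2/3) × √0.0075 = 4.648 m/s. Hydraulic depth D_h = A/T = 2.725/2.244 = 1.214 m.
Froude number Fr = V/√(g·D_h) = 4.648/√(9.81×1.214) = 1.35, which is greater than 1, so the flow is supercritical.

supercritical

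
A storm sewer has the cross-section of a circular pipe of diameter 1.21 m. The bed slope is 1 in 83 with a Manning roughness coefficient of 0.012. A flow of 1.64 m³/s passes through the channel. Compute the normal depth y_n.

y_n = 0.491 m

Manning's equation rearranged: A R^(2/3) = nQ / (1·√S) = 0.012 × 1.64 / (√0.01205) = 0.1793.
At y = 0.424 m: A R^(2/3) = 0.1366 — low.
At y = 0.491 m: A R^(2/3) = 0.1793 — close enough.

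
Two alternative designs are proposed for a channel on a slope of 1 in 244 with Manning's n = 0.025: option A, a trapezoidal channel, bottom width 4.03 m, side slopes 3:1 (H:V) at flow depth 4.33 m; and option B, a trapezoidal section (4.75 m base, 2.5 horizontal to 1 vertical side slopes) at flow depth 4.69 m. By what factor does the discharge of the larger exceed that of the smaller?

1.12

Channel A: With bottom width b = 4.03 m and side slope z = 3: A = (b + zy)y = (4.03 + 3×4.33)×4.33 = 73.7 m²; P = b + 2y√(1+z²) = 4.03 + 2×4.33×3.162 = 31.42 m. Hydraulic radius R = A/P = 73.7/31.42 = 2.346 m. Q_A = (1/0.025)·73.7·2.346^(2/3)·√0.004098 = 333.2 m³/s.
Channel B: With bottom width b = 4.75 m and side slope z = 2.5: A = (b + zy)y = (4.75 + 2.5×4.69)×4.69 = 77.27 m²; P = b + 2y√(1+z²) = 4.75 + 2×4.69×2.693 = 30.01 m. Hydraulic radius R = A/P = 77.27/30.01 = 2.575 m. Q_B = (1/0.025)·77.27·2.575^(2/3)·√0.004098 = 371.7 m³/s.
The larger discharge is 371.7 m³/s and the smaller is 333.2 m³/s; the ratio is 1.12.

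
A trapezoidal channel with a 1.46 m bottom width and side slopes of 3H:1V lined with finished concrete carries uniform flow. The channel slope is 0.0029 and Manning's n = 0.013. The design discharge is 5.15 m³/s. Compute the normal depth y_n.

y_n = 0.661 m

Manning's equation rearranged: A R^(2/3) = nQ / (1·√S) = 0.013 × 5.15 / (√0.0029) = 1.243.
Try y = 0.534 m: A R^(2/3) = 0.7934 — low.
Try y = 0.759 m: A R^(2/3) = 1.673 — high.
Try y = 0.661 m: A R^(2/3) = 1.243 — ≈ 1.243.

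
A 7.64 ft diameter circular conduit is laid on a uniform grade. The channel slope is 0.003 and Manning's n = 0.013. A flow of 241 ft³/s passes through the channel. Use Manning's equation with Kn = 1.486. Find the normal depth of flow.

Manning's equation rearranged: A R^(2/3) = nQ / (1.486·√S) = 0.013 × 241 / (1.486 × √0.003) = 38.49.
Try y = 4.6 ft: A R^(2/3) = 47.67 — over.
Try y = 4.02 ft: A R^(2/3) = 38.44 — close enough.

y_n = 4.02 ft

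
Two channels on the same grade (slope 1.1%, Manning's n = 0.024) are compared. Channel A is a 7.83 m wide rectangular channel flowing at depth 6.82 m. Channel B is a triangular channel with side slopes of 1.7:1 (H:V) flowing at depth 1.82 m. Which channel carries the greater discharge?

Channel A: Flow area A = b·y = 7.83 × 6.82 = 53.4 m². Wetted perimeter P = b + 2y = 7.83 + 2×6.82 = 21.47 m. Hydraulic radius R = A/P = 53.4/21.47 = 2.487 m. Q_A = (1/0.024)·53.4·2.487^(2/3)·√0.011 = 428.4 m³/s.
Channel B: For a triangular section with side slope z = 1.7: A = zy² = 1.7×1.82² = 5.631 m²; P = 2y√(1+z²) = 2×1.82×1.972 = 7.179 m. Hydraulic radius R = A/P = 5.631/7.179 = 0.7844 m. Q_B = (1/0.024)·5.631·0.7844^(2/3)·√0.011 = 20.93 m³/s.
Q_A = 428.4 m³/s vs Q_B = 20.93 m³/s, so channel A carries more.

channel A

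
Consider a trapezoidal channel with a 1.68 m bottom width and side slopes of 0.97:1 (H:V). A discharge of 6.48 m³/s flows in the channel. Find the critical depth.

y_c = 0.95 m

At critical depth, Q² T / (g A³) = 1, i.e. A³/T = Q²/g = 6.48²/9.81 = 4.28.
Trying y = 1.21 m: A³/T = 10.22 — high.
Trying y = 0.732 m: A³/T = 1.727 — low.
Trying y = 0.95 m: A³/T = 4.285 — ≈ 4.28.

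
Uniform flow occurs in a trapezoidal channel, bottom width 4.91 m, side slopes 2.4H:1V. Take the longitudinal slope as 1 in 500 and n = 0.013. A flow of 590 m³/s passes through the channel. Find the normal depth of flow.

y_n = 5.08 m

Manning's equation rearranged: A R^(2/3) = nQ / (1·√S) = 0.013 × 590 / (√0.002) = 171.5.
Try y = 4.5 m: A R^(2/3) = 130.1 — low.
Try y = 6.02 m: A R^(2/3) = 254 — high.
Try y = 5.08 m: A R^(2/3) = 171.5 — close enough.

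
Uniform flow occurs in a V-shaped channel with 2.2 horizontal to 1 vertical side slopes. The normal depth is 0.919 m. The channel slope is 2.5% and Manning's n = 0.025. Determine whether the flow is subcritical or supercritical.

supercritical

For a triangular section with side slope z = 2.2: A = zy² = 2.2×0.919² = 1.858 m²; P = 2y√(1+z²) = 2×0.919×2.417 = 4.442 m.
Hydraulic radius R = A/P = 1.858/4.442 = 0.4183 m.
V = (1/n) R^(2/3) √S = (1/0.025) × 0.4183^(2/3) × √0.025 = 3.538 m/s. Hydraulic depth D_h = A/T = 1.858/4.044 = 0.4595 m.
Froude number Fr = V/√(g·D_h) = 3.538/√(9.81×0.4595) = 1.67, which is greater than 1, so the flow is supercritical.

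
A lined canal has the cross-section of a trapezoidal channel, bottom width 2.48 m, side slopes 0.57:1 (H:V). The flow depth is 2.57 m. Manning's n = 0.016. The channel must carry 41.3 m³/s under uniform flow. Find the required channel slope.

S = 0.0033

With bottom width b = 2.48 m and side slope z = 0.57: A = (b + zy)y = (2.48 + 0.57×2.57)×2.57 = 10.14 m²; P = b + 2y√(1+z²) = 2.48 + 2×2.57×1.151 = 8.396 m.
Hydraulic radius R = A/P = 10.14/8.396 = 1.207 m.
From Manning's equation, S = [nQ / (1 A R^(2/3))]² = [0.016 × 41.3 / (1 × 10.14 × 1.207^(2/3))]² = 0.0033.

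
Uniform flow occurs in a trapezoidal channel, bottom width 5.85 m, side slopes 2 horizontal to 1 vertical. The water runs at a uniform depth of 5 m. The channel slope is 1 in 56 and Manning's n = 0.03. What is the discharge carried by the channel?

With bottom width b = 5.85 m and side slope z = 2: A = (b + zy)y = (5.85 + 2×5)×5 = 79.25 m²; P = b + 2y√(1+z²) = 5.85 + 2×5×2.236 = 28.21 m.
Hydraulic radius R = A/P = 79.25/28.21 = 2.809 m.
Manning's equation: Q = (1/n) A R^(2/3) S^(1/2) = (1/0.03) × 79.25 × 2.809^(2/3) × 0.01786^(1/2) = 703 m³/s.

Q = 703 m³/s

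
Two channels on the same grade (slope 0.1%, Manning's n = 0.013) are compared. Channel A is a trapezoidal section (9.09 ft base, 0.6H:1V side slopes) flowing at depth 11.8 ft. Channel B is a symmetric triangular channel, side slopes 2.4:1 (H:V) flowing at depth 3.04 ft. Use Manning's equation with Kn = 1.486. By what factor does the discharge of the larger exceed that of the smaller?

20.6

Channel A: With bottom width b = 9.09 ft and side slope z = 0.6: A = (b + zy)y = (9.09 + 0.6×11.8)×11.8 = 190.8 ft²; P = b + 2y√(1+z²) = 9.09 + 2×11.8×1.166 = 36.61 ft. Hydraulic radius R = A/P = 190.8/36.61 = 5.212 ft. Q_A = (1.486/0.013)·190.8·5.212^(2/3)·√0.001 = 2073 ft³/s.
Channel B: For a triangular section with side slope z = 2.4: A = zy² = 2.4×3.04² = 22.18 ft²; P = 2y√(1+z²) = 2×3.04×2.6 = 15.81 ft. Hydraulic radius R = A/P = 22.18/15.81 = 1.403 ft. Q_B = (1.486/0.013)·22.18·1.403^(2/3)·√0.001 = 100.5 ft³/s.
The larger discharge is 2073 ft³/s and the smaller is 100.5 ft³/s; the ratio is 20.6.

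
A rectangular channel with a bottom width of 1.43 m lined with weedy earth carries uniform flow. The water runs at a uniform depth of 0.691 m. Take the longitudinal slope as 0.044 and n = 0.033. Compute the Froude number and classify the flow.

Flow area A = b·y = 1.43 × 0.691 = 0.9881 m². Wetted perimeter P = b + 2y = 1.43 + 2×0.691 = 2.812 m.
Hydraulic radius R = A/P = 0.9881/2.812 = 0.3514 m.
V = (1/n) R^(2/3) √S = (1/0.033) × 0.3514^(2/3) × √0.044 = 3.165 m/s. Hydraulic depth D_h = A/T = 0.9881/1.43 = 0.691 m.
Froude number Fr = V/√(g·D_h) = 3.165/√(9.81×0.691) = 1.22, which is greater than 1, so the flow is supercritical.

supercritical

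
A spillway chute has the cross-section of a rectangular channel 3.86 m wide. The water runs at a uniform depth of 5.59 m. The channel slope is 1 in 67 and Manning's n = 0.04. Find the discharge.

Flow area A = b·y = 3.86 × 5.59 = 21.58 m². Wetted perimeter P = b + 2y = 3.86 + 2×5.59 = 15.04 m.
Hydraulic radius R = A/P = 21.58/15.04 = 1.435 m.
Manning's equation: Q = (1/n) A R^(2/3) S^(1/2) = (1/0.04) × 21.58 × 1.435^(2/3) × 0.01493^(1/2) = 83.8 m³/s.

Q = 83.8 m³/s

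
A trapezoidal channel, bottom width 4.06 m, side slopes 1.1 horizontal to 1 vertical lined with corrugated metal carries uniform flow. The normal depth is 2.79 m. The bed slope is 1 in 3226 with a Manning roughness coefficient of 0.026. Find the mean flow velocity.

V = 0.93 m/s

With bottom width b = 4.06 m and side slope z = 1.1: A = (b + zy)y = (4.06 + 1.1×2.79)×2.79 = 19.89 m²; P = b + 2y√(1+z²) = 4.06 + 2×2.79×1.487 = 12.36 m.
Hydraulic radius R = A/P = 19.89/12.36 = 1.61 m.
From Manning's equation, V = (1/n) R^(2/3) S^(1/2) = (1/0.026) × 1.61^(2/3) × 0.00031^(1/2) = 0.93 m/s.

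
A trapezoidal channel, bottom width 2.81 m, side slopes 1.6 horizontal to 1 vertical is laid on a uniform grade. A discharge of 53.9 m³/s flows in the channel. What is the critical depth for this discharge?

At critical depth, Q² T / (g A³) = 1, i.e. A³/T = Q²/g = 53.9²/9.81 = 296.1.
At y = 2.6 m: A³/T = 534.7 — too large.
At y = 1.98 m: A³/T = 181.3 — too small.
At y = 2.24 m: A³/T = 294.5 — matches.

y_c = 2.24 m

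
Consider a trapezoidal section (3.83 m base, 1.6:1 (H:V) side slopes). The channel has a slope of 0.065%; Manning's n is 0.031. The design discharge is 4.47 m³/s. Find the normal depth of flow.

y_n = 1.13 m

Manning's equation rearranged: A R^(2/3) = nQ / (1·√S) = 0.031 × 4.47 / (√0.00065) = 5.435.
Trying y = 1.43 m: A R^(2/3) = 8.444 — high.
Trying y = 1.13 m: A R^(2/3) = 5.431 — close enough.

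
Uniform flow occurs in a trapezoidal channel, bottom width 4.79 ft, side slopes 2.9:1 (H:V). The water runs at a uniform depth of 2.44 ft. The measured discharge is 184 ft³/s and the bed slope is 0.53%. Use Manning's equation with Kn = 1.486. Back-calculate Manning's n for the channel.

With bottom width b = 4.79 ft and side slope z = 2.9: A = (b + zy)y = (4.79 + 2.9×2.44)×2.44 = 28.95 ft²; P = b + 2y√(1+z²) = 4.79 + 2×2.44×3.068 = 19.76 ft.
Hydraulic radius R = A/P = 28.95/19.76 = 1.465 ft.
Rearranging Manning's equation: n = (1.486/Q) A R^(2/3) S^(1/2) = (1.486/184) × 28.95 × 1.465^(2/3) × √0.0053 = 0.022.

n = 0.022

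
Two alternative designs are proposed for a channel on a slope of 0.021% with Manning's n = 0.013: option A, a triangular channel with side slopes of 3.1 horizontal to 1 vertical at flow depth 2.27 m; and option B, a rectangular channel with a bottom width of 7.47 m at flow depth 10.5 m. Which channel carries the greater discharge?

channel B

Channel A: For a triangular section with side slope z = 3.1: A = zy² = 3.1×2.27² = 15.97 m²; P = 2y√(1+z²) = 2×2.27×3.257 = 14.79 m. Hydraulic radius R = A/P = 15.97/14.79 = 1.08 m. Q_A = (1/0.013)·15.97·1.08^(2/3)·√0.00021 = 18.75 m³/s.
Channel B: Flow area A = b·y = 7.47 × 10.5 = 78.44 m². Wetted perimeter P = b + 2y = 7.47 + 2×10.5 = 28.47 m. Hydraulic radius R = A/P = 78.44/28.47 = 2.755 m. Q_B = (1/0.013)·78.44·2.755^(2/3)·√0.00021 = 171.8 m³/s.
Q_A = 18.75 m³/s vs Q_B = 171.8 m³/s, so channel B carries more.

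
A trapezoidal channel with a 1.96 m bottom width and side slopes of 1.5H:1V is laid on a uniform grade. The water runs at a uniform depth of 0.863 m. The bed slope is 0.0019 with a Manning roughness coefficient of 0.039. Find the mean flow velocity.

V = 0.754 m/s

With bottom width b = 1.96 m and side slope z = 1.5: A = (b + zy)y = (1.96 + 1.5×0.863)×0.863 = 2.809 m²; P = b + 2y√(1+z²) = 1.96 + 2×0.863×1.803 = 5.072 m.
Hydraulic radius R = A/P = 2.809/5.072 = 0.5538 m.
From Manning's equation, V = (1/n) R^(2/3) S^(1/2) = (1/0.039) × 0.5538^(2/3) × 0.0019^(1/2) = 0.754 m/s.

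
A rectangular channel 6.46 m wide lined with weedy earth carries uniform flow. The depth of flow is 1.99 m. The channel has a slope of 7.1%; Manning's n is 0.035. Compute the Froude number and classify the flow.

Flow area A = b·y = 6.46 × 1.99 = 12.86 m². Wetted perimeter P = b + 2y = 6.46 + 2×1.99 = 10.44 m.
Hydraulic radius R = A/P = 12.86/10.44 = 1.231 m.
V = (1/n) R^(2/3) √S = (1/0.035) × 1.231^(2/3) × √0.071 = 8.746 m/s. Hydraulic depth D_h = A/T = 12.86/6.46 = 1.99 m.
Froude number Fr = V/√(g·D_h) = 8.746/√(9.81×1.99) = 1.98, which is greater than 1, so the flow is supercritical.

supercritical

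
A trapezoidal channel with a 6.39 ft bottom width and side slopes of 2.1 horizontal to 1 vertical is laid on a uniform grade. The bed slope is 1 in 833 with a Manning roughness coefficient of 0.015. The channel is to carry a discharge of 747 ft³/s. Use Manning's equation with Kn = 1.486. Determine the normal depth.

y_n = 5.6 ft

Manning's equation rearranged: A R^(2/3) = nQ / (1.486·√S) = 0.015 × 747 / (1.486 × √0.0012) = 217.6.
Try y = 7.15 ft: A R^(2/3) = 376.6 — high.
Try y = 4.48 ft: A R^(2/3) = 133.8 — low.
Try y = 5.6 ft: A R^(2/3) = 217.6 — ≈ 217.6.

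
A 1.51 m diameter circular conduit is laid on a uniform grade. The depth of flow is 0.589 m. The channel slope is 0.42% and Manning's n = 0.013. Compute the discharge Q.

For a circular section of diameter D = 1.51 m at depth y = 0.589 m, the central angle is θ = 2 arccos(1 − 2y/D) = 2.698 rad. Then A = (D²/8)(θ − sin θ) = 0.6468 m² and P = Dθ/2 = 2.037 m.
Hydraulic radius R = A/P = 0.6468/2.037 = 0.3175 m.
Manning's equation: Q = (1/n) A R^(2/3) S^(1/2) = (1/0.013) × 0.6468 × 0.3175^(2/3) × 0.0042^(1/2) = 1.5 m³/s.

Q = 1.5 m³/s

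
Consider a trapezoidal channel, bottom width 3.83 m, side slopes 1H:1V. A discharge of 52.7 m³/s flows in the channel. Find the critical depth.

y_c = 2.2 m

At critical depth, Q² T / (g A³) = 1, i.e. A³/T = Q²/g = 52.7²/9.81 = 283.1.
Try y = 2.77 m: A³/T = 652.1 — over.
Try y = 1.6 m: A³/T = 93.28 — short.
Try y = 2.2 m: A³/T = 283.7 — ≈ 283.1.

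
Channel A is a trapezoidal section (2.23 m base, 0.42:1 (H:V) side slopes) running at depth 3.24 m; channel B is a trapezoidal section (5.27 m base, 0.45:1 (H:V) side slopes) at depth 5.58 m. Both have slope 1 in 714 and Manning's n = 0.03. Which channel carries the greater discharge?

channel B

Channel A: With bottom width b = 2.23 m and side slope z = 0.42: A = (b + zy)y = (2.23 + 0.42×3.24)×3.24 = 11.63 m²; P = b + 2y√(1+z²) = 2.23 + 2×3.24×1.085 = 9.258 m. Hydraulic radius R = A/P = 11.63/9.258 = 1.257 m. Q_A = (1/0.03)·11.63·1.257^(2/3)·√0.001401 = 16.9 m³/s.
Channel B: With bottom width b = 5.27 m and side slope z = 0.45: A = (b + zy)y = (5.27 + 0.45×5.58)×5.58 = 43.42 m²; P = b + 2y√(1+z²) = 5.27 + 2×5.58×1.097 = 17.51 m. Hydraulic radius R = A/P = 43.42/17.51 = 2.48 m. Q_B = (1/0.03)·43.42·2.48^(2/3)·√0.001401 = 99.23 m³/s.
Q_A = 16.9 m³/s vs Q_B = 99.23 m³/s, so channel B carries more.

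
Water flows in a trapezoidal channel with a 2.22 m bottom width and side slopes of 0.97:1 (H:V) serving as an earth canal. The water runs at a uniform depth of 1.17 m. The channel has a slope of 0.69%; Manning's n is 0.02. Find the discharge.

Q = 13.1 m³/s

With bottom width b = 2.22 m and side slope z = 0.97: A = (b + zy)y = (2.22 + 0.97×1.17)×1.17 = 3.925 m²; P = b + 2y√(1+z²) = 2.22 + 2×1.17×1.393 = 5.48 m.
Hydraulic radius R = A/P = 3.925/5.48 = 0.7163 m.
Manning's equation: Q = (1/n) A R^(2/3) S^(1/2) = (1/0.02) × 3.925 × 0.7163^(2/3) × 0.0069^(1/2) = 13.1 m³/s.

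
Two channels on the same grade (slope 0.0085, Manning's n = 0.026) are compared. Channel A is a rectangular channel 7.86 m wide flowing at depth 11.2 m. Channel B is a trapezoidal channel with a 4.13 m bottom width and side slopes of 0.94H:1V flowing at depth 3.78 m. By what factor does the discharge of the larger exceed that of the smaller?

Channel A: Flow area A = b·y = 7.86 × 11.2 = 88.03 m². Wetted perimeter P = b + 2y = 7.86 + 2×11.2 = 30.26 m. Hydraulic radius R = A/P = 88.03/30.26 = 2.909 m. Q_A = (1/0.026)·88.03·2.909^(2/3)·√0.0085 = 636.1 m³/s.
Channel B: With bottom width b = 4.13 m and side slope z = 0.94: A = (b + zy)y = (4.13 + 0.94×3.78)×3.78 = 29.04 m²; P = b + 2y√(1+z²) = 4.13 + 2×3.78×1.372 = 14.51 m. Hydraulic radius R = A/P = 29.04/14.51 = 2.002 m. Q_B = (1/0.026)·29.04·2.002^(2/3)·√0.0085 = 163.6 m³/s.
The larger discharge is 636.1 m³/s and the smaller is 163.6 m³/s; the ratio is 3.89.

3.89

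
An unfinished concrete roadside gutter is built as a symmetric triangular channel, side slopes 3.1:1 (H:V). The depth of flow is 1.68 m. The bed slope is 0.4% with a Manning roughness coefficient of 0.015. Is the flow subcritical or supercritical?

supercritical

For a triangular section with side slope z = 3.1: A = zy² = 3.1×1.68² = 8.749 m²; P = 2y√(1+z²) = 2×1.68×3.257 = 10.94 m.
Hydraulic radius R = A/P = 8.749/10.94 = 0.7994 m.
V = (1/n) R^(2/3) √S = (1/0.015) × 0.7994^(2/3) × √0.004 = 3.632 m/s. Hydraulic depth D_h = A/T = 8.749/10.42 = 0.84 m.
Froude number Fr = V/√(g·D_h) = 3.632/√(9.81×0.84) = 1.27, which is greater than 1, so the flow is supercritical.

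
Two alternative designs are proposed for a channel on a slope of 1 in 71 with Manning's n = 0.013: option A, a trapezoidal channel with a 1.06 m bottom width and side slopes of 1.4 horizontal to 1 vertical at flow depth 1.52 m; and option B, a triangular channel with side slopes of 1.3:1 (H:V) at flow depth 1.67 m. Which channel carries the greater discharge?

Channel A: With bottom width b = 1.06 m and side slope z = 1.4: A = (b + zy)y = (1.06 + 1.4×1.52)×1.52 = 4.846 m²; P = b + 2y√(1+z²) = 1.06 + 2×1.52×1.72 = 6.29 m. Hydraulic radius R = A/P = 4.846/6.29 = 0.7704 m. Q_A = (1/0.013)·4.846·0.7704^(2/3)·√0.01408 = 37.18 m³/s.
Channel B: For a triangular section with side slope z = 1.3: A = zy² = 1.3×1.67² = 3.626 m²; P = 2y√(1+z²) = 2×1.67×1.64 = 5.478 m. Hydraulic radius R = A/P = 3.626/5.478 = 0.6618 m. Q_B = (1/0.013)·3.626·0.6618^(2/3)·√0.01408 = 25.14 m³/s.
Q_A = 37.18 m³/s vs Q_B = 25.14 m³/s, so channel A carries more.

channel A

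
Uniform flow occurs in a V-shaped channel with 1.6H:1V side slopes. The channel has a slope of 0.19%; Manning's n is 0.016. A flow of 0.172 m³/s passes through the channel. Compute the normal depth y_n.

y_n = 0.369 m

Manning's equation rearranged: A R^(2/3) = nQ / (1·√S) = 0.016 × 0.172 / (√0.0019) = 0.06314.
At y = 0.323 m: A R^(2/3) = 0.04435 — too small.
At y = 0.456 m: A R^(2/3) = 0.1112 — too large.
At y = 0.369 m: A R^(2/3) = 0.06326 — close enough.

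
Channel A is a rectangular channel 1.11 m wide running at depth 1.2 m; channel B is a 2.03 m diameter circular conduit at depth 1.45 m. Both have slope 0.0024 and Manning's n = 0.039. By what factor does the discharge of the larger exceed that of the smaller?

2.53

Channel A: Flow area A = b·y = 1.11 × 1.2 = 1.332 m². Wetted perimeter P = b + 2y = 1.11 + 2×1.2 = 3.51 m. Hydraulic radius R = A/P = 1.332/3.51 = 0.3795 m. Q_A = (1/0.039)·1.332·0.3795^(2/3)·√0.0024 = 0.877 m³/s.
Channel B: For a circular section of diameter D = 2.03 m at depth y = 1.45 m, the central angle is θ = 2 arccos(1 − 2y/D) = 4.027 rad. Then A = (D²/8)(θ − sin θ) = 2.473 m² and P = Dθ/2 = 4.088 m. Hydraulic radius R = A/P = 2.473/4.088 = 0.6051 m. Q_B = (1/0.039)·2.473·0.6051^(2/3)·√0.0024 = 2.223 m³/s.
The larger discharge is 2.223 m³/s and the smaller is 0.877 m³/s; the ratio is 2.53.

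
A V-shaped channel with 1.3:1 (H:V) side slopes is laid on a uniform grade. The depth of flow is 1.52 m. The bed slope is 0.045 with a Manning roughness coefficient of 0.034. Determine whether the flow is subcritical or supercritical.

supercritical

For a triangular section with side slope z = 1.3: A = zy² = 1.3×1.52² = 3.004 m²; P = 2y√(1+z²) = 2×1.52×1.64 = 4.986 m.
Hydraulic radius R = A/P = 3.004/4.986 = 0.6024 m.
V = (1/n) R^(2/3) √S = (1/0.034) × 0.6024^(2/3) × √0.045 = 4.45 m/s. Hydraulic depth D_h = A/T = 3.004/3.952 = 0.76 m.
Froude number Fr = V/√(g·D_h) = 4.45/√(9.81×0.76) = 1.63, which is greater than 1, so the flow is supercritical.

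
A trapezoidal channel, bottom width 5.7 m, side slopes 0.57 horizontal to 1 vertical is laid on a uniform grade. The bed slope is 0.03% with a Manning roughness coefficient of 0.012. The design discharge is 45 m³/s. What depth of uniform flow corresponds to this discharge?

Manning's equation rearranged: A R^(2/3) = nQ / (1·√S) = 0.012 × 45 / (√0.0003) = 31.18.
Try y = 1.99 m: A R^(2/3) = 16.39 — short.
Try y = 3.18 m: A R^(2/3) = 35.8 — over.
Try y = 2.93 m: A R^(2/3) = 31.18 — ≈ 31.18.

y_n = 2.93 m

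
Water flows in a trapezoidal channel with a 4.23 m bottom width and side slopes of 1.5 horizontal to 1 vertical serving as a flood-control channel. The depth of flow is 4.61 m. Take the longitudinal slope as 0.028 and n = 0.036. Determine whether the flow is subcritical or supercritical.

supercritical

With bottom width b = 4.23 m and side slope z = 1.5: A = (b + zy)y = (4.23 + 1.5×4.61)×4.61 = 51.38 m²; P = b + 2y√(1+z²) = 4.23 + 2×4.61×1.803 = 20.85 m.
Hydraulic radius R = A/P = 51.38/20.85 = 2.464 m.
V = (1/n) R^(2/3) √S = (1/0.036) × 2.464^(2/3) × √0.028 = 8.48 m/s. Hydraulic depth D_h = A/T = 51.38/18.06 = 2.845 m.
Froude number Fr = V/√(g·D_h) = 8.48/√(9.81×2.845) = 1.61, which is greater than 1, so the flow is supercritical.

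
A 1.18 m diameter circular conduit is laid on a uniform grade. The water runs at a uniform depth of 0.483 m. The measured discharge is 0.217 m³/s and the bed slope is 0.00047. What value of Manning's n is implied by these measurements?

n = 0.017

For a circular section of diameter D = 1.18 m at depth y = 0.483 m, the central angle is θ = 2 arccos(1 − 2y/D) = 2.777 rad. Then A = (D²/8)(θ − sin θ) = 0.4212 m² and P = Dθ/2 = 1.638 m.
Hydraulic radius R = A/P = 0.4212/1.638 = 0.2571 m.
Rearranging Manning's equation: n = (1/Q) A R^(2/3) S^(1/2) = (1/0.217) × 0.4212 × 0.2571^(2/3) × √0.00047 = 0.017.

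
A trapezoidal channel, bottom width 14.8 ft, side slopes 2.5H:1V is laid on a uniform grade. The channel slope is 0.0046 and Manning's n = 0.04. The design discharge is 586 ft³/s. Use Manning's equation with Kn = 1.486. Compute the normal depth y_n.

y_n = 4.39 ft

Manning's equation rearranged: A R^(2/3) = nQ / (1.486·√S) = 0.04 × 586 / (1.486 × √0.0046) = 232.6.
Trying y = 3.02 ft: A R^(2/3) = 113.2 — short.
Trying y = 5.34 ft: A R^(2/3) = 343.3 — over.
Trying y = 4.39 ft: A R^(2/3) = 232.4 — close enough.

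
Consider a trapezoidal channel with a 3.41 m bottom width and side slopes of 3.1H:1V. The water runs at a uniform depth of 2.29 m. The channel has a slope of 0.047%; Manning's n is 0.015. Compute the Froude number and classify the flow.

With bottom width b = 3.41 m and side slope z = 3.1: A = (b + zy)y = (3.41 + 3.1×2.29)×2.29 = 24.07 m²; P = b + 2y√(1+z²) = 3.41 + 2×2.29×3.257 = 18.33 m.
Hydraulic radius R = A/P = 24.07/18.33 = 1.313 m.
V = (1/n) R^(2/3) √S = (1/0.015) × 1.313^(2/3) × √0.00047 = 1.733 m/s. Hydraulic depth D_h = A/T = 24.07/17.61 = 1.367 m.
Froude number Fr = V/√(g·D_h) = 1.733/√(9.81×1.367) = 0.473, which is less than 1, so the flow is subcritical.

subcritical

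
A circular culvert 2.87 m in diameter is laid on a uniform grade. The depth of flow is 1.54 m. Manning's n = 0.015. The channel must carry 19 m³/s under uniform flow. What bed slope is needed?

For a circular section of diameter D = 2.87 m at depth y = 1.54 m, the central angle is θ = 2 arccos(1 − 2y/D) = 3.288 rad. Then A = (D²/8)(θ − sin θ) = 3.536 m² and P = Dθ/2 = 4.718 m.
Hydraulic radius R = A/P = 3.536/4.718 = 0.7493 m.
From Manning's equation, S = [nQ / (1 A R^(2/3))]² = [0.015 × 19 / (1 × 3.536 × 0.7493^(2/3))]² = 0.00955.

S = 0.00955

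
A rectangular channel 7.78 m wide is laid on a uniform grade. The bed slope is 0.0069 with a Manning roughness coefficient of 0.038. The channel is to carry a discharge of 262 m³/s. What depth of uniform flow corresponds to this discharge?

y_n = 8.09 m

Manning's equation rearranged: A R^(2/3) = nQ / (1·√S) = 0.038 × 262 / (√0.0069) = 119.9.
Trying y = 5.74 m: A R^(2/3) = 78.23 — too small.
Trying y = 8.09 m: A R^(2/3) = 119.8 — close enough.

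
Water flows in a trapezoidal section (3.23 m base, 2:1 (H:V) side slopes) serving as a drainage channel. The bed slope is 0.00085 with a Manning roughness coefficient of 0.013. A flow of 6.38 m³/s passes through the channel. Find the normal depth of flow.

y_n = 0.831 m

Manning's equation rearranged: A R^(2/3) = nQ / (1·√S) = 0.013 × 6.38 / (√0.00085) = 2.845.
Try y = 0.944 m: A R^(2/3) = 3.619 — too large.
Try y = 0.831 m: A R^(2/3) = 2.844 — close enough.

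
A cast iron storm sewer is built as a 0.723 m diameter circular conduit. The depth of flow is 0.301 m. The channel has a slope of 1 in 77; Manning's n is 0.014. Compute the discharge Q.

For a circular section of diameter D = 0.723 m at depth y = 0.301 m, the central angle is θ = 2 arccos(1 − 2y/D) = 2.805 rad. Then A = (D²/8)(θ − sin θ) = 0.1617 m² and P = Dθ/2 = 1.014 m.
Hydraulic radius R = A/P = 0.1617/1.014 = 0.1595 m.
Manning's equation: Q = (1/n) A R^(2/3) S^(1/2) = (1/0.014) × 0.1617 × 0.1595^(2/3) × 0.01299^(1/2) = 0.387 m³/s.

Q = 0.387 m³/s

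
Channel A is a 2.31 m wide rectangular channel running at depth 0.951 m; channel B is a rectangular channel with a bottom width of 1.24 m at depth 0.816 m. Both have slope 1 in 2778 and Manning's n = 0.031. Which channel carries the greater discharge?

Channel A: Flow area A = b·y = 2.31 × 0.951 = 2.197 m². Wetted perimeter P = b + 2y = 2.31 + 2×0.951 = 4.212 m. Hydraulic radius R = A/P = 2.197/4.212 = 0.5216 m. Q_A = (1/0.031)·2.197·0.5216^(2/3)·√0.00036 = 0.8712 m³/s.
Channel B: Flow area A = b·y = 1.24 × 0.816 = 1.012 m². Wetted perimeter P = b + 2y = 1.24 + 2×0.816 = 2.872 m. Hydraulic radius R = A/P = 1.012/2.872 = 0.3523 m. Q_B = (1/0.031)·1.012·0.3523^(2/3)·√0.00036 = 0.3089 m³/s.
Q_A = 0.8712 m³/s vs Q_B = 0.3089 m³/s, so channel A carries more.

channel A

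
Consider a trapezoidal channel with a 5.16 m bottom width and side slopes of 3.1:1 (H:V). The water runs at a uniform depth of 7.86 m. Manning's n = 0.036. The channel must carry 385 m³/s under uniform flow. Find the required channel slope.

S = 0.00054

With bottom width b = 5.16 m and side slope z = 3.1: A = (b + zy)y = (5.16 + 3.1×7.86)×7.86 = 232.1 m²; P = b + 2y√(1+z²) = 5.16 + 2×7.86×3.257 = 56.36 m.
Hydraulic radius R = A/P = 232.1/56.36 = 4.117 m.
From Manning's equation, S = [nQ / (1 A R^(2/3))]² = [0.036 × 385 / (1 × 232.1 × 4.117^(2/3))]² = 0.00054.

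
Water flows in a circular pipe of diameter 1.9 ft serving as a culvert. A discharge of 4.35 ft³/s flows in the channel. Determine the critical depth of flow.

y_c = 0.744 ft

At critical depth, Q² T / (g A³) = 1, i.e. A³/T = Q²/g = 4.35²/32.2 = 0.5877.
At y = 0.84 ft: A³/T = 0.9366 — high.
At y = 0.55 ft: A³/T = 0.183 — low.
At y = 0.744 ft: A³/T = 0.588 — ≈ 0.5877.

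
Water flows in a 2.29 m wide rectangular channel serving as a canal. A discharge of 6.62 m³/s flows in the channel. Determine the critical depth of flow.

For a rectangular channel, critical depth y_c = (q²/g)^(1/3) where q = Q/b = 6.62/2.29 = 2.891 m²/s.
So y_c = (2.891²/9.81)^(1/3) = 0.948 m.

y_c = 0.948 m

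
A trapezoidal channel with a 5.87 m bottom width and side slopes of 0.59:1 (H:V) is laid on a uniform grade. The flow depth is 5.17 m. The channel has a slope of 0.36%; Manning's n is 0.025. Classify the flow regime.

With bottom width b = 5.87 m and side slope z = 0.59: A = (b + zy)y = (5.87 + 0.59×5.17)×5.17 = 46.12 m²; P = b + 2y√(1+z²) = 5.87 + 2×5.17×1.161 = 17.88 m.
Hydraulic radius R = A/P = 46.12/17.88 = 2.58 m.
V = (1/n) R^(2/3) √S = (1/0.025) × 2.58^(2/3) × √0.0036 = 4.515 m/s. Hydraulic depth D_h = A/T = 46.12/11.97 = 3.853 m.
Froude number Fr = V/√(g·D_h) = 4.515/√(9.81×3.853) = 0.734, which is less than 1, so the flow is subcritical.

subcritical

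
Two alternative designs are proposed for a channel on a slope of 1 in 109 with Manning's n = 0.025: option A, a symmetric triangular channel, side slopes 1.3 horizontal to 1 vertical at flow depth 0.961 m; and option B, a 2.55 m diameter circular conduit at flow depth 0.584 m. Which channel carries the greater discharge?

channel A

Channel A: For a triangular section with side slope z = 1.3: A = zy² = 1.3×0.961² = 1.201 m²; P = 2y√(1+z²) = 2×0.961×1.64 = 3.152 m. Hydraulic radius R = A/P = 1.201/3.152 = 0.3809 m. Q_A = (1/0.025)·1.201·0.3809^(2/3)·√0.009174 = 2.417 m³/s.
Channel B: For a circular section of diameter D = 2.55 m at depth y = 0.584 m, the central angle is θ = 2 arccos(1 − 2y/D) = 1.996 rad. Then A = (D²/8)(θ − sin θ) = 0.882 m² and P = Dθ/2 = 2.545 m. Hydraulic radius R = A/P = 0.882/2.545 = 0.3466 m. Q_B = (1/0.025)·0.882·0.3466^(2/3)·√0.009174 = 1.667 m³/s.
Q_A = 2.417 m³/s vs Q_B = 1.667 m³/s, so channel A carries more.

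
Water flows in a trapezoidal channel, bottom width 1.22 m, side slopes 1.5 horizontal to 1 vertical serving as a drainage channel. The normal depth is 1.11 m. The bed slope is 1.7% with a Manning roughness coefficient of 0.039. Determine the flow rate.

Q = 7.73 m³/s

With bottom width b = 1.22 m and side slope z = 1.5: A = (b + zy)y = (1.22 + 1.5×1.11)×1.11 = 3.202 m²; P = b + 2y√(1+z²) = 1.22 + 2×1.11×1.803 = 5.222 m.
Hydraulic radius R = A/P = 3.202/5.222 = 0.6132 m.
Manning's equation: Q = (1/n) A R^(2/3) S^(1/2) = (1/0.039) × 3.202 × 0.6132^(2/3) × 0.017^(1/2) = 7.73 m³/s.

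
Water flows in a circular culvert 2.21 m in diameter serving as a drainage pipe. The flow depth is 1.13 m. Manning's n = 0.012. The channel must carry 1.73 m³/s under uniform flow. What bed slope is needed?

S = 0.00024

For a circular section of diameter D = 2.21 m at depth y = 1.13 m, the central angle is θ = 2 arccos(1 − 2y/D) = 3.187 rad. Then A = (D²/8)(θ − sin θ) = 1.973 m² and P = Dθ/2 = 3.521 m.
Hydraulic radius R = A/P = 1.973/3.521 = 0.5603 m.
From Manning's equation, S = [nQ / (1 A R^(2/3))]² = [0.012 × 1.73 / (1 × 1.973 × 0.5603^(2/3))]² = 0.00024.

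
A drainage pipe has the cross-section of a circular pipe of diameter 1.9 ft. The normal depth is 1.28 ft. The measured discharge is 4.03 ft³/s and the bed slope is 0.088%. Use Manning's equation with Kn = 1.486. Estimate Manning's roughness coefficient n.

For a circular section of diameter D = 1.9 ft at depth y = 1.28 ft, the central angle is θ = 2 arccos(1 − 2y/D) = 3.851 rad. Then A = (D²/8)(θ − sin θ) = 2.032 ft² and P = Dθ/2 = 3.659 ft.
Hydraulic radius R = A/P = 2.032/3.659 = 0.5554 ft.
Rearranging Manning's equation: n = (1.486/Q) A R^(2/3) S^(1/2) = (1.486/4.03) × 2.032 × 0.5554^(2/3) × √0.00088 = 0.015.

n = 0.015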